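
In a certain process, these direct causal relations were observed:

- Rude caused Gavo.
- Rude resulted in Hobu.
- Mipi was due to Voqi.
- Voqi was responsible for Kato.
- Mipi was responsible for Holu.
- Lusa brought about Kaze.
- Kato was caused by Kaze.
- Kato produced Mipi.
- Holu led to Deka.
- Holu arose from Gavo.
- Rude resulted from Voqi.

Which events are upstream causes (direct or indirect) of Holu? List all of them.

Gavo, Kato, Kaze, Lusa, Mipi, Rude, Voqi

Immediate causes of Holu: Gavo, Mipi.
Further upstream: Voqi, Rude, Lusa, Kaze, Kato.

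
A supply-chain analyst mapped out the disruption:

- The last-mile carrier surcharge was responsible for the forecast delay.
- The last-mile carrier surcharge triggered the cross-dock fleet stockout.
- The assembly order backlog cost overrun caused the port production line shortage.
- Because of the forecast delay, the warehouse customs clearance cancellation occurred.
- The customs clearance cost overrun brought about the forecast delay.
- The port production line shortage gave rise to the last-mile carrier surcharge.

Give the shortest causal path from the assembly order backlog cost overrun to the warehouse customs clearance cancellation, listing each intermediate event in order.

the assembly order backlog cost overrun → the port production line shortage → the last-mile carrier surcharge → the forecast delay → the warehouse customs clearance cancellation

the assembly order backlog cost overrun → the port production line shortage
the port production line shortage → the last-mile carrier surcharge
the last-mile carrier surcharge → the forecast delay
the forecast delay → the warehouse customs clearance cancellation
Length: 4 steps.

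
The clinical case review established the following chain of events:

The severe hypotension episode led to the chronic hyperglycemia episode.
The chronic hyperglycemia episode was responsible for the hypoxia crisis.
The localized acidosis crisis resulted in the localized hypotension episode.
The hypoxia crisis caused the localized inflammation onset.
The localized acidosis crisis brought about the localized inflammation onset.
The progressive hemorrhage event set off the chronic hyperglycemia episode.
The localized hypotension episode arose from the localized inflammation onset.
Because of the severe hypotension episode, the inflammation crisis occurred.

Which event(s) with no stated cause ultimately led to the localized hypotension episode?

Tracing upstream from the localized hypotension episode: the localized hypotension episode ← the localized inflammation onset ← the hypoxia crisis ← the chronic hyperglycemia episode ← the severe hypotension episode.
A separate upstream branch: the localized hypotension episode ← the localized inflammation onset ← the hypoxia crisis ← the chronic hyperglycemia episode ← the progressive hemorrhage event.
A separate upstream branch: the localized hypotension episode ← the localized acidosis crisis.
Each of those chain origins has no stated cause.

the localized acidosis crisis, the progressive hemorrhage event, the severe hypotension episode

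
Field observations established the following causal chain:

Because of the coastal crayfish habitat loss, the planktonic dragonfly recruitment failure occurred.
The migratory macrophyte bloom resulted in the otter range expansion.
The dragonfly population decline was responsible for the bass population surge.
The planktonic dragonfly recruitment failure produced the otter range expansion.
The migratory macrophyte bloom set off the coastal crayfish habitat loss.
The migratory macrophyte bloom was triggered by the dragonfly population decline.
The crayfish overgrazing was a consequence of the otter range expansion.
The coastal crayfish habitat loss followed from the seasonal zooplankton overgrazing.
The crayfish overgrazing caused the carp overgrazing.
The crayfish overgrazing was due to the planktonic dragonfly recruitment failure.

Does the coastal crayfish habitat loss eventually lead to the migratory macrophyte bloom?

The coastal crayfish habitat loss leads to the planktonic dragonfly recruitment failure, the otter range expansion, the crayfish overgrazing, the carp overgrazing; the migratory macrophyte bloom is not among them.

No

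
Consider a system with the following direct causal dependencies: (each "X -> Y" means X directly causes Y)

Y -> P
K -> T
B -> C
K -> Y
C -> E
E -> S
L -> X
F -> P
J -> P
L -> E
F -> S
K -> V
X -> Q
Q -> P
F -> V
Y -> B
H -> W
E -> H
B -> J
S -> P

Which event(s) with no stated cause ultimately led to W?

Tracing upstream from W: W ← H ← E ← C ← B ← Y ← K.
A separate upstream branch: W ← H ← E ← L.
Each of those chain origins has no stated cause.

K, L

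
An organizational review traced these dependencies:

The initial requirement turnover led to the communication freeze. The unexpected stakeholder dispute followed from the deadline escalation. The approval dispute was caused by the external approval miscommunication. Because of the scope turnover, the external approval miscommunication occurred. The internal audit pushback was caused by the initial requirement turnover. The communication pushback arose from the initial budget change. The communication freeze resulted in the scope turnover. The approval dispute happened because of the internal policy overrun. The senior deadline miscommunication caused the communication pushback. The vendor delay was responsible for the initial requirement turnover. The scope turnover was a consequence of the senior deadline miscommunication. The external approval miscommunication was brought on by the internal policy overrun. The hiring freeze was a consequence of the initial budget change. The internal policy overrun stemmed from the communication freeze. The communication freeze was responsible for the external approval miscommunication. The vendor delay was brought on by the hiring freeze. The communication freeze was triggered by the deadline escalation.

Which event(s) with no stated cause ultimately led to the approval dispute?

Tracing upstream from the approval dispute: the approval dispute ← the internal policy overrun ← the communication freeze ← the deadline escalation.
A separate upstream branch: the approval dispute ← the internal policy overrun ← the communication freeze ← the initial requirement turnover ← the vendor delay ← the hiring freeze ← the initial budget change.
A separate upstream branch: the approval dispute ← the external approval miscommunication ← the scope turnover ← the senior deadline miscommunication.
Each of those chain origins has no stated cause.

the deadline escalation, the initial budget change, the senior deadline miscommunication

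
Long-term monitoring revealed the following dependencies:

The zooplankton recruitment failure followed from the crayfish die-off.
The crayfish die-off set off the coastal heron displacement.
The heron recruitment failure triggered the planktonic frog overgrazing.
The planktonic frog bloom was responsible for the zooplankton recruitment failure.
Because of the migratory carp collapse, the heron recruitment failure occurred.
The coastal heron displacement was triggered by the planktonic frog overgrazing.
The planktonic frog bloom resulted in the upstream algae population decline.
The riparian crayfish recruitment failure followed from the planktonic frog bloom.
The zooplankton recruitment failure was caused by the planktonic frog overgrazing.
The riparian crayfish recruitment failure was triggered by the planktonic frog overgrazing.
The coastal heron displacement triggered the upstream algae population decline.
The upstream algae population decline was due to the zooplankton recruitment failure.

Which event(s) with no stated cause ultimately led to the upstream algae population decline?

Tracing upstream from the upstream algae population decline: the upstream algae population decline ← the planktonic frog bloom.
A separate upstream branch: the upstream algae population decline ← the zooplankton recruitment failure ← the planktonic frog overgrazing ← the heron recruitment failure ← the migratory carp collapse.
A separate upstream branch: the upstream algae population decline ← the zooplankton recruitment failure ← the crayfish die-off.
Each of those chain origins has no stated cause.

the crayfish die-off, the migratory carp collapse, the planktonic frog bloom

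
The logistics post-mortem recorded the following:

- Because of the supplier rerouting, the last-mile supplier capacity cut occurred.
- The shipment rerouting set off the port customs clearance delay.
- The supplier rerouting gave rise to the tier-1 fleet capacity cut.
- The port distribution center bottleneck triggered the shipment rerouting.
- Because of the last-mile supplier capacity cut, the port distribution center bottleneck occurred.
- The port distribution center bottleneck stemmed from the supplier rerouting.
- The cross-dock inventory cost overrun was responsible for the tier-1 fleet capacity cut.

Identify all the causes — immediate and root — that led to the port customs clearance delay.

Immediate cause of the port customs clearance delay: the shipment rerouting.
Further upstream: the supplier rerouting, the last-mile supplier capacity cut, the port distribution center bottleneck.

the last-mile supplier capacity cut, the port distribution center bottleneck, the shipment rerouting, the supplier rerouting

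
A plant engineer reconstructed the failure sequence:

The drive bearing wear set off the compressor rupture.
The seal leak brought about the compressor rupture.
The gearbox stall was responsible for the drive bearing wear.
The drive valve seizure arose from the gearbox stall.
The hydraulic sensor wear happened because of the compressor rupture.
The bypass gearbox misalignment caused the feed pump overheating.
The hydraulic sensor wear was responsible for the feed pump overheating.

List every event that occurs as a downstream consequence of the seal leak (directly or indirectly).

Direct effects: the compressor rupture.
2 steps out: the hydraulic sensor wear.
3 steps out: the feed pump overheating.
Not reachable from it: the bypass gearbox misalignment, the gearbox stall, the drive bearing wear, the drive valve seizure.

the compressor rupture, the feed pump overheating, the hydraulic sensor wear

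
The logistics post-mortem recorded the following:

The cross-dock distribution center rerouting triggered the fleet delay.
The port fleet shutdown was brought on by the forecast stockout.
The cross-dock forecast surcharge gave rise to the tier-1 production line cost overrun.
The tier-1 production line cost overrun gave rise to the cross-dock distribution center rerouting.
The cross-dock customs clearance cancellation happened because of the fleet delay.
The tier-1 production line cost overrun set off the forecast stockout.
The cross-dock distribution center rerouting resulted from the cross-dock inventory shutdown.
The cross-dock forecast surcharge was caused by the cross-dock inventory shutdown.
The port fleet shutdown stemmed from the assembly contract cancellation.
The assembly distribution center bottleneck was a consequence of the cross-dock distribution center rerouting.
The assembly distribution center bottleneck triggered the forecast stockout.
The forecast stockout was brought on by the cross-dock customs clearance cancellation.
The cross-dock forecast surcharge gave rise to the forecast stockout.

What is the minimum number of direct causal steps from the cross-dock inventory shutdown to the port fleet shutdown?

Shortest chain: the cross-dock inventory shutdown → the cross-dock forecast surcharge → the forecast stockout → the port fleet shutdown.

3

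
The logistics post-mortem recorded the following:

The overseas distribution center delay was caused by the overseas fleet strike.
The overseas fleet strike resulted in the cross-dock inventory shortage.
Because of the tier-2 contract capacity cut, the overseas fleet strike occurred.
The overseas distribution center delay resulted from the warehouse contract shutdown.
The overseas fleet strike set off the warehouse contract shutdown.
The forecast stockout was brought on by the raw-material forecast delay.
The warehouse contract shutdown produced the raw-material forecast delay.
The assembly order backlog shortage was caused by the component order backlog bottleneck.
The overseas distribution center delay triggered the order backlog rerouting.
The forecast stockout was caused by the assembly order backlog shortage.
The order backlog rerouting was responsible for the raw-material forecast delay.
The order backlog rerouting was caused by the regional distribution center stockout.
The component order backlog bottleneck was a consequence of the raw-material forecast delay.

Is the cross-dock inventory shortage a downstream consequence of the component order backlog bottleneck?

No

The component order backlog bottleneck leads to the assembly order backlog shortage, the forecast stockout; the cross-dock inventory shortage is not among them.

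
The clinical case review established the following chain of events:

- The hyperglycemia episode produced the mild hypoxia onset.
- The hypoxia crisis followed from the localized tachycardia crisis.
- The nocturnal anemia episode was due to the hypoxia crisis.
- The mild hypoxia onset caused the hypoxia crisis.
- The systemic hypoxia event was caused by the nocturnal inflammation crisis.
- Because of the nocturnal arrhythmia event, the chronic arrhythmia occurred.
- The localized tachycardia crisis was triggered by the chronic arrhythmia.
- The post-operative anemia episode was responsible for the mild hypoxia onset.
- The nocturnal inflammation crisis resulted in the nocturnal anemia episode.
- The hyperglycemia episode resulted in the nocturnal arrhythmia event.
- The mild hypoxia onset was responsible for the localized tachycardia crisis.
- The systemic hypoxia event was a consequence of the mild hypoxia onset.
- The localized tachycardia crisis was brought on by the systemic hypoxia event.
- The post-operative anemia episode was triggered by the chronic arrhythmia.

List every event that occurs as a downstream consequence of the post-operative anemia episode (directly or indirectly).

the hypoxia crisis, the localized tachycardia crisis, the mild hypoxia onset, the nocturnal anemia episode, the systemic hypoxia event

Direct effects: the mild hypoxia onset.
2 steps out: the systemic hypoxia event, the localized tachycardia crisis, the hypoxia crisis.
3 steps out: the nocturnal anemia episode.
Not reachable from it: the hyperglycemia episode, the nocturnal arrhythmia event, the chronic arrhythmia, the nocturnal inflammation crisis.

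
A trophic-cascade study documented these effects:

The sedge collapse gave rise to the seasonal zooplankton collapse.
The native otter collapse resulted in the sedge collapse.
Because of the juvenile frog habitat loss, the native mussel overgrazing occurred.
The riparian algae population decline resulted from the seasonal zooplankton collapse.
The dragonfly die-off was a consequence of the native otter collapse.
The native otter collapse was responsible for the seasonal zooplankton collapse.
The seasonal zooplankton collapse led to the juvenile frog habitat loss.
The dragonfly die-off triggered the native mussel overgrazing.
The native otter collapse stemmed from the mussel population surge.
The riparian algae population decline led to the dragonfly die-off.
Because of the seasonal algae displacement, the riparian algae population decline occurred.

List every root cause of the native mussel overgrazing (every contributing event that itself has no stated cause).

Tracing upstream from the native mussel overgrazing: the native mussel overgrazing ← the dragonfly die-off ← the native otter collapse ← the mussel population surge.
A separate upstream branch: the native mussel overgrazing ← the dragonfly die-off ← the riparian algae population decline ← the seasonal algae displacement.
Each of those chain origins has no stated cause.

the mussel population surge, the seasonal algae displacement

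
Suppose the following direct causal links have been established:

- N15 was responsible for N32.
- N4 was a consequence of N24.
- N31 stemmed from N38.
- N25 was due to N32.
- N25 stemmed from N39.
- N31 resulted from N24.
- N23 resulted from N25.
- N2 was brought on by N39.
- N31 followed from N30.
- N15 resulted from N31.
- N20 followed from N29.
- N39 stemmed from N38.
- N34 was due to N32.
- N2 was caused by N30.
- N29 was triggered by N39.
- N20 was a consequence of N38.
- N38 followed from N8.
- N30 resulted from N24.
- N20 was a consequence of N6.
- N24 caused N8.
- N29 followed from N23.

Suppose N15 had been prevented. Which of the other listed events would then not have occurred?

N32, N34

Downstream of N15: N32, N25, N23, N29, N20, N34.
Of those, still caused via another path: N25, N23, N29, N20.
The remainder have no surviving cause.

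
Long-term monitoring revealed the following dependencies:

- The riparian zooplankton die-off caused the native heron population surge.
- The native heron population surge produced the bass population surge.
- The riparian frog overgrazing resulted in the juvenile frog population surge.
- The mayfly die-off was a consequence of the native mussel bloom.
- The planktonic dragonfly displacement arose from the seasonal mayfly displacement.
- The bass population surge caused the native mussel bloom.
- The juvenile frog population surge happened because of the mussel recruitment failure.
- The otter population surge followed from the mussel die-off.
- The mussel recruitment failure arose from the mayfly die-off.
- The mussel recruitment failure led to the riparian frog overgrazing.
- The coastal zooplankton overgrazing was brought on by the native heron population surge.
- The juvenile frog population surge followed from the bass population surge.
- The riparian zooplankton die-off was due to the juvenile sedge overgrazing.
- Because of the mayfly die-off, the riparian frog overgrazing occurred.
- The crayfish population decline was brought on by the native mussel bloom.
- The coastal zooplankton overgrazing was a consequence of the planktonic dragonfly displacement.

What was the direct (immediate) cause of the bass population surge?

Upstream contributors include the juvenile sedge overgrazing, the riparian zooplankton die-off, but only the native heron population surge feeds directly into the bass population surge.

the native heron population surge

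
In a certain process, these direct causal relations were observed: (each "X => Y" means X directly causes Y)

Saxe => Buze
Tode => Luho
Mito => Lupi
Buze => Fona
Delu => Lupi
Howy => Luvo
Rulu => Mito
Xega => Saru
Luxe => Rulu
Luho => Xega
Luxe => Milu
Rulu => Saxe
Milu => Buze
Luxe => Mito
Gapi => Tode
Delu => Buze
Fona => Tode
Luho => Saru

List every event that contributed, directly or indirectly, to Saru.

Buze, Delu, Fona, Gapi, Luho, Luxe, Milu, Rulu, Saxe, Tode, Xega

Immediate causes of Saru: Luho, Xega.
Further upstream: Gapi, Luxe, Rulu, Milu, Delu, Saxe, Buze, Fona, Tode.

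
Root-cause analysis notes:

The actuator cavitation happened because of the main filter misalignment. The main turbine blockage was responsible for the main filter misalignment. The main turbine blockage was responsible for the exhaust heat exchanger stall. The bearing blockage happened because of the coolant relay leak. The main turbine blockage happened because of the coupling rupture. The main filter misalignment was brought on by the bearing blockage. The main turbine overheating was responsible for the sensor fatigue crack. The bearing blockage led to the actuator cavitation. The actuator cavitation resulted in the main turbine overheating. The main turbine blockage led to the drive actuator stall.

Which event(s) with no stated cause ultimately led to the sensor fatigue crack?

Tracing upstream from the sensor fatigue crack: the sensor fatigue crack ← the main turbine overheating ← the actuator cavitation ← the main filter misalignment ← the main turbine blockage ← the coupling rupture.
A separate upstream branch: the sensor fatigue crack ← the main turbine overheating ← the actuator cavitation ← the bearing blockage ← the coolant relay leak.
Each of those chain origins has no stated cause.

the coolant relay leak, the coupling rupture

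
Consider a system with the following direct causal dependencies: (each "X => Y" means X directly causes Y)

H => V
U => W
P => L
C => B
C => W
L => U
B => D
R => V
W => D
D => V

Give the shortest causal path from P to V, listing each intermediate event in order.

P → L
L → U
U → W
W → D
D → V
Length: 5 steps.

P → L → U → W → D → V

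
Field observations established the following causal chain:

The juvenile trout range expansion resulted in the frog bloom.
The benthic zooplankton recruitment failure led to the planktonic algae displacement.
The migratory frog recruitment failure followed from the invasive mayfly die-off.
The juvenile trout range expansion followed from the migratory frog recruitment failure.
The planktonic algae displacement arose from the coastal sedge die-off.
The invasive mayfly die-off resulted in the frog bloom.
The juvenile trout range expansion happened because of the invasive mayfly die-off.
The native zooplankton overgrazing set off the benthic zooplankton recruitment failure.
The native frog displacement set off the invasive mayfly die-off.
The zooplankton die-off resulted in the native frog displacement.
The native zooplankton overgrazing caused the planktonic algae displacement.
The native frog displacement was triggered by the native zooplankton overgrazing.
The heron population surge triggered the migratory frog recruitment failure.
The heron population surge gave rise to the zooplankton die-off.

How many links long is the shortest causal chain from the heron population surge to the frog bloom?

Shortest chain: the heron population surge → the migratory frog recruitment failure → the juvenile trout range expansion → the frog bloom.

3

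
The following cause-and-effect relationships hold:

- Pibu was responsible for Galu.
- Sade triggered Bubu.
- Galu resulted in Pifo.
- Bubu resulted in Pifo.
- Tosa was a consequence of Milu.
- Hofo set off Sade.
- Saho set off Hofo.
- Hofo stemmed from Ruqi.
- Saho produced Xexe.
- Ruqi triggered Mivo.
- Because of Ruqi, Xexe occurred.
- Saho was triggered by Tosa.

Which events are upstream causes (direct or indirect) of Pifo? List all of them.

Immediate causes of Pifo: Galu, Bubu.
Further upstream: Ruqi, Milu, Tosa, Saho, Pibu, Hofo, Sade.

Bubu, Galu, Hofo, Milu, Pibu, Ruqi, Sade, Saho, Tosa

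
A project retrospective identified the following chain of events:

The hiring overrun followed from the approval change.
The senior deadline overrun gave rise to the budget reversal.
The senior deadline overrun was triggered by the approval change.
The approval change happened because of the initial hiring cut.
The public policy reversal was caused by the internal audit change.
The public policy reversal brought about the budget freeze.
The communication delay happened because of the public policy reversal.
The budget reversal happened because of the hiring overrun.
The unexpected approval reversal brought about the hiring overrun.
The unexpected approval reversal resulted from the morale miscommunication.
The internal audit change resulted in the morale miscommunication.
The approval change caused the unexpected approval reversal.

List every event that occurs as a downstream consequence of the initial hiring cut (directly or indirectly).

Direct effects: the approval change.
2 steps out: the senior deadline overrun, the unexpected approval reversal, the hiring overrun.
3 steps out: the budget reversal.
Not reachable from it: the internal audit change, the public policy reversal, the communication delay, the budget freeze, the morale miscommunication.

the approval change, the budget reversal, the hiring overrun, the senior deadline overrun, the unexpected approval reversal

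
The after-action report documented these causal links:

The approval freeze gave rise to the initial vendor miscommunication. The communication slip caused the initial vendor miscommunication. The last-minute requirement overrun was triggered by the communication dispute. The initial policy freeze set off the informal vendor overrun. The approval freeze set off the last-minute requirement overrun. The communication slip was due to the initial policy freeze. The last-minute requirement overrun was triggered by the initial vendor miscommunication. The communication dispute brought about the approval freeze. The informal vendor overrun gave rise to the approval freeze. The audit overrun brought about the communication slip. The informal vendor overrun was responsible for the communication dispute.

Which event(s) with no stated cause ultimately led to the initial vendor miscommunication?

the audit overrun, the initial policy freeze

Tracing upstream from the initial vendor miscommunication: the initial vendor miscommunication ← the communication slip ← the initial policy freeze.
A separate upstream branch: the initial vendor miscommunication ← the communication slip ← the audit overrun.
Each of those chain origins has no stated cause.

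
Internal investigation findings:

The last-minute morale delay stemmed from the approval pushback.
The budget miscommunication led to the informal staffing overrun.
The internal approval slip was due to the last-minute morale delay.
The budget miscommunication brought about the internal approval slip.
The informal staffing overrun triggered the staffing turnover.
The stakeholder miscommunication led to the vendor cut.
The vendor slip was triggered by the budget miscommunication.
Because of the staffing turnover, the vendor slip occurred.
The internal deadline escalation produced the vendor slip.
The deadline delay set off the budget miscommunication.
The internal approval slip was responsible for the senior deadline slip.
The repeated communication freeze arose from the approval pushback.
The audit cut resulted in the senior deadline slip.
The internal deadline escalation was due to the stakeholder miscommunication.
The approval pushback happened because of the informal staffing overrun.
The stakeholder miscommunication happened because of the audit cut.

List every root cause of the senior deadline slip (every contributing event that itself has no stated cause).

the audit cut, the deadline delay

Tracing upstream from the senior deadline slip: the senior deadline slip ← the audit cut.
A separate upstream branch: the senior deadline slip ← the internal approval slip ← the budget miscommunication ← the deadline delay.
Each of those chain origins has no stated cause.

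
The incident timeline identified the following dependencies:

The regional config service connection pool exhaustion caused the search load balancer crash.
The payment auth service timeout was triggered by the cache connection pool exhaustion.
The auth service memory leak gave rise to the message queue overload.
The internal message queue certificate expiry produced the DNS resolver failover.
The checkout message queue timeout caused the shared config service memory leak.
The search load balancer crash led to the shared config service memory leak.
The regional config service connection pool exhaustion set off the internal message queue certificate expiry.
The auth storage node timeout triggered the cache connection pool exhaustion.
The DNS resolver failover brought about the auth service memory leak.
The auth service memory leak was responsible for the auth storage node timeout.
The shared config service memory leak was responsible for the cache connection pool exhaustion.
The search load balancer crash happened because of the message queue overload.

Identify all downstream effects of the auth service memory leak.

Direct effects: the message queue overload, the auth storage node timeout.
2 steps out: the search load balancer crash, the cache connection pool exhaustion.
3 steps out: the shared config service memory leak, the payment auth service timeout.
Not reachable from it: the regional config service connection pool exhaustion, the internal message queue certificate expiry, the DNS resolver failover, the checkout message queue timeout.

the auth storage node timeout, the cache connection pool exhaustion, the message queue overload, the payment auth service timeout, the search load balancer crash, the shared config service memory leak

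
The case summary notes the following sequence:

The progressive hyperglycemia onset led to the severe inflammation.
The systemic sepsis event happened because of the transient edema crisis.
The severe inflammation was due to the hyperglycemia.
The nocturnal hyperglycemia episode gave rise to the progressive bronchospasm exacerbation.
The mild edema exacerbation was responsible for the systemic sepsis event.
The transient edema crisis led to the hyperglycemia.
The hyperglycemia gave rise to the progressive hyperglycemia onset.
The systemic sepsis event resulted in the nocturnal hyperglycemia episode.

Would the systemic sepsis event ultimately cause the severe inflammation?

No

The systemic sepsis event leads to the nocturnal hyperglycemia episode, the progressive bronchospasm exacerbation; the severe inflammation is not among them.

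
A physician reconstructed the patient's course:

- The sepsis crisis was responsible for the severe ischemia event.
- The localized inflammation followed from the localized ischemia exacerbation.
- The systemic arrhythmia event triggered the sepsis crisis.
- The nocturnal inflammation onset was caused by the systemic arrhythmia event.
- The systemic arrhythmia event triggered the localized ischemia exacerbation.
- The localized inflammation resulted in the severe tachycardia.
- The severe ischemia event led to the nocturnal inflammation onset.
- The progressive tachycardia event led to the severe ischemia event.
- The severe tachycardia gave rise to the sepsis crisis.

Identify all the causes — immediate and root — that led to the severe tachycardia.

Immediate cause of the severe tachycardia: the localized inflammation.
Further upstream: the systemic arrhythmia event, the localized ischemia exacerbation.

the localized inflammation, the localized ischemia exacerbation, the systemic arrhythmia event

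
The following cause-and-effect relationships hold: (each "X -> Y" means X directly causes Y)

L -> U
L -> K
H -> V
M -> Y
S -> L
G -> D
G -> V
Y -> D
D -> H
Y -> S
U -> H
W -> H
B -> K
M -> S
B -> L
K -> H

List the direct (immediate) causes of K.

B, L

Upstream contributors include M, Y, S, but only B, L feed directly into K.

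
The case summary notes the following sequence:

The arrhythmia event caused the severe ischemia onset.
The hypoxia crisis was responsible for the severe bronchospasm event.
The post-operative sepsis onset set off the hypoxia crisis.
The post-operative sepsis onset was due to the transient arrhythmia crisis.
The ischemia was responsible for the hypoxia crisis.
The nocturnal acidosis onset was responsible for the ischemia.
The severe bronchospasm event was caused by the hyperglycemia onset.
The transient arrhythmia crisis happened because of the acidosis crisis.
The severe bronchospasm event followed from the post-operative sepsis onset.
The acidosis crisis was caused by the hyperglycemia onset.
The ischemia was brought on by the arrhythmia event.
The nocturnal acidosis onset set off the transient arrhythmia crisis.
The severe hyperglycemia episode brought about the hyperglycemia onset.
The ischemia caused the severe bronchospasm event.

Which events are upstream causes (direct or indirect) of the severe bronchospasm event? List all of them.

Immediate causes of the severe bronchospasm event: the hyperglycemia onset, the post-operative sepsis onset, the ischemia, the hypoxia crisis.
Further upstream: the severe hyperglycemia episode, the arrhythmia event, the nocturnal acidosis onset, the acidosis crisis, the transient arrhythmia crisis.

the acidosis crisis, the arrhythmia event, the hyperglycemia onset, the hypoxia crisis, the ischemia, the nocturnal acidosis onset, the post-operative sepsis onset, the severe hyperglycemia episode, the transient arrhythmia crisis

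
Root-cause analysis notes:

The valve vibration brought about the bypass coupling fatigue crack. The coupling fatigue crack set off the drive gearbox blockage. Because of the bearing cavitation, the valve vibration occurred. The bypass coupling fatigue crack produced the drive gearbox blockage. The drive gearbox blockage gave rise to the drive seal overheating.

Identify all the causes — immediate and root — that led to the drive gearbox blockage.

Immediate causes of the drive gearbox blockage: the bypass coupling fatigue crack, the coupling fatigue crack.
Further upstream: the bearing cavitation, the valve vibration.

the bearing cavitation, the bypass coupling fatigue crack, the coupling fatigue crack, the valve vibration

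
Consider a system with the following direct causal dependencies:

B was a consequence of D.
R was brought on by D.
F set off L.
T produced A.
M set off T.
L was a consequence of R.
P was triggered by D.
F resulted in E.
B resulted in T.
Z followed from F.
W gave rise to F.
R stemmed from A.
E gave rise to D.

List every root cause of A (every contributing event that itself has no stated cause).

Tracing upstream from A: A ← T ← B ← D ← E ← F ← W.
A separate upstream branch: A ← T ← M.
Each of those chain origins has no stated cause.

M, W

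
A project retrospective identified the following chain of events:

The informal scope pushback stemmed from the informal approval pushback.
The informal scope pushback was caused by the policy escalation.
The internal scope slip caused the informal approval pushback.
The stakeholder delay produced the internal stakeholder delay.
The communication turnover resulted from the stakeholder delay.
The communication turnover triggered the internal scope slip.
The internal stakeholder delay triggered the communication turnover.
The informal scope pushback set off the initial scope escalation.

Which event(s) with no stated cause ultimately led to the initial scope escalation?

Tracing upstream from the initial scope escalation: the initial scope escalation ← the informal scope pushback ← the policy escalation.
A separate upstream branch: the initial scope escalation ← the informal scope pushback ← the informal approval pushback ← the internal scope slip ← the communication turnover ← the stakeholder delay.
Each of those chain origins has no stated cause.

the policy escalation, the stakeholder delay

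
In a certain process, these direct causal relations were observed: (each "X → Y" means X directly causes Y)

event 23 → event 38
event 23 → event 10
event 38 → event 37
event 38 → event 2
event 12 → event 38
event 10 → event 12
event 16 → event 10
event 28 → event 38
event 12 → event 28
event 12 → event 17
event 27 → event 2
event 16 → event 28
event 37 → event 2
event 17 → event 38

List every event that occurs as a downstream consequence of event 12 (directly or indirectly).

Direct effects: event 17, event 28, event 38.
2 steps out: event 37, event 2.
Not reachable from it: event 16, event 23, event 10, event 27.

event 17, event 2, event 28, event 37, event 38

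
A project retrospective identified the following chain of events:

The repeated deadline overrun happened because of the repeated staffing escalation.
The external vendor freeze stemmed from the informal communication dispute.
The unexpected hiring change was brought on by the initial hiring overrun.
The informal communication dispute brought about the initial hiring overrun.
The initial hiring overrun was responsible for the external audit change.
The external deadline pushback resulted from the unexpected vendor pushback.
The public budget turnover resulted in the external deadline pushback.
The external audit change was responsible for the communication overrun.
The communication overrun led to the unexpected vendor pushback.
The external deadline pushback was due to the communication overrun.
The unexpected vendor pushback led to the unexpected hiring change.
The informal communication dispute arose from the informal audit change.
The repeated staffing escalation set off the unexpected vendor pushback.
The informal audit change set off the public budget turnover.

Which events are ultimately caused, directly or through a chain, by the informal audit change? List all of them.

the communication overrun, the external audit change, the external deadline pushback, the external vendor freeze, the informal communication dispute, the initial hiring overrun, the public budget turnover, the unexpected hiring change, the unexpected vendor pushback

Direct effects: the informal communication dispute, the public budget turnover.
2 steps out: the initial hiring overrun, the external vendor freeze, the external deadline pushback.
3 steps out: the external audit change, the unexpected hiring change.
4 steps out: the communication overrun.
5 steps out: the unexpected vendor pushback.
Not reachable from it: the repeated staffing escalation, the repeated deadline overrun.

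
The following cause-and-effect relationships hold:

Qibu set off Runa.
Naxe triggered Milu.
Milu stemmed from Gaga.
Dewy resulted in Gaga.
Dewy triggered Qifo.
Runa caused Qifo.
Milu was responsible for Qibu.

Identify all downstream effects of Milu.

Qibu, Qifo, Runa

Direct effects: Qibu.
2 steps out: Runa.
3 steps out: Qifo.
Not reachable from it: Dewy, Gaga, Naxe.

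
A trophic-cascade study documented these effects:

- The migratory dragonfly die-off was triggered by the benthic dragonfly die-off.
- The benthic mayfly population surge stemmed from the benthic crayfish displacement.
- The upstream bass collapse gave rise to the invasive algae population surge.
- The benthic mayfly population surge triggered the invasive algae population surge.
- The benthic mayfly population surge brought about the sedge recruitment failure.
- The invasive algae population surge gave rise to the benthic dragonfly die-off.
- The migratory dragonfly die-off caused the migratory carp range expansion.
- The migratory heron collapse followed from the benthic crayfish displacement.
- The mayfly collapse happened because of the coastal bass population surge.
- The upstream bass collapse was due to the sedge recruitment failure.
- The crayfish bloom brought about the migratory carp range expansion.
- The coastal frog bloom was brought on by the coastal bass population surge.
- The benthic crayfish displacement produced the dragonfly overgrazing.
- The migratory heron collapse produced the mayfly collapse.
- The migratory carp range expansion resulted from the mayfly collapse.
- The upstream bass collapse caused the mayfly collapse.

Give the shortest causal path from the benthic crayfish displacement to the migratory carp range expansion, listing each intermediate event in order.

the benthic crayfish displacement → the migratory heron collapse
the migratory heron collapse → the mayfly collapse
the mayfly collapse → the migratory carp range expansion
Length: 3 steps.

the benthic crayfish displacement → the migratory heron collapse → the mayfly collapse → the migratory carp range expansion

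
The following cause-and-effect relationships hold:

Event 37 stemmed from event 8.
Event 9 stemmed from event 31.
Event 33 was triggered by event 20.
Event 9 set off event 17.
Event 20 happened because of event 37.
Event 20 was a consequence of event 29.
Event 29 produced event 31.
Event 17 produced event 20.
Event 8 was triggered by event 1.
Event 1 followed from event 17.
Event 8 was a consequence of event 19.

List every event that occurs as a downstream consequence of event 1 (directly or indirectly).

Direct effects: event 8.
2 steps out: event 37.
3 steps out: event 20.
4 steps out: event 33.
Not reachable from it: event 19, event 29, event 31, event 9, event 17.

event 20, event 33, event 37, event 8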